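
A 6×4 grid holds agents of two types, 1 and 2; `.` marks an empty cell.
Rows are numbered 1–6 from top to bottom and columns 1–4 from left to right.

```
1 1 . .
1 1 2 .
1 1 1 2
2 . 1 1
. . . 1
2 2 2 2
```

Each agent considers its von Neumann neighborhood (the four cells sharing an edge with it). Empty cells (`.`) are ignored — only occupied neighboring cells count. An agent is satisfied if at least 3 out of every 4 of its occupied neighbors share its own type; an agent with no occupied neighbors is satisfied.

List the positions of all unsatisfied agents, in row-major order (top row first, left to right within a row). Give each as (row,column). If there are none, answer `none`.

(1,1)1 2/2 satisfied
(1,2)1 2/2 satisfied
(2,1)1 3/3 satisfied
(2,2)1 3/4 satisfied
(2,3)2 0/2 not
(3,1)1 2/3 not
(3,2)1 3/3 satisfied
(3,3)1 2/4 not
(3,4)2 0/2 not
(4,1)2 0/1 not
(4,3)1 2/2 satisfied
(4,4)1 2/3 not
(5,4)1 1/2 not
(6,1)2 1/1 satisfied
(6,2)2 2/2 satisfied
(6,3)2 2/2 satisfied
(6,4)2 1/2 not

(2,3), (3,1), (3,3), (3,4), (4,1), (4,4), (5,4), (6,4)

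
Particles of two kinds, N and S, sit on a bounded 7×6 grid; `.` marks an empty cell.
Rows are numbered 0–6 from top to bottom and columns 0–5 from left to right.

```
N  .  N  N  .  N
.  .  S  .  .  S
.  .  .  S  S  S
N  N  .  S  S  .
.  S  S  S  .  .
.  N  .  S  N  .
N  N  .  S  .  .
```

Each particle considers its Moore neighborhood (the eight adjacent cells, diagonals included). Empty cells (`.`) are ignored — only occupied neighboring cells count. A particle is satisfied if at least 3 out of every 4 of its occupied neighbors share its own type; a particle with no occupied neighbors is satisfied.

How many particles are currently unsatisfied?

12

Row 0: (0,0)N 0/0 ✓ · (0,2)N 1/2 ✗ · (0,3)N 1/2 ✗ · (0,5)N 0/1 ✗
Row 1: (1,2)S 1/3 ✗ · (1,5)S 2/3 ✗
Row 2: (2,3)S 4/4 ✓ · (2,4)S 5/5 ✓ · (2,5)S 3/3 ✓
Row 3: (3,0)N 1/2 ✗ · (3,1)N 1/3 ✗ · (3,3)S 5/5 ✓ · (3,4)S 5/5 ✓
Row 4: (4,1)S 1/4 ✗ · (4,2)S 4/6 ✗ · (4,3)S 4/5 ✓
Row 5: (5,1)N 2/4 ✗ · (5,3)S 3/4 ✓ · (5,4)N 0/3 ✗
Row 6: (6,0)N 2/2 ✓ · (6,1)N 2/2 ✓ · (6,3)S 1/2 ✗
Unsatisfied: (0,2), (0,3), (0,5), (1,2), (1,5), (3,0), (3,1), (4,1), (4,2), (5,1), (5,4), (6,3) — 12 in total.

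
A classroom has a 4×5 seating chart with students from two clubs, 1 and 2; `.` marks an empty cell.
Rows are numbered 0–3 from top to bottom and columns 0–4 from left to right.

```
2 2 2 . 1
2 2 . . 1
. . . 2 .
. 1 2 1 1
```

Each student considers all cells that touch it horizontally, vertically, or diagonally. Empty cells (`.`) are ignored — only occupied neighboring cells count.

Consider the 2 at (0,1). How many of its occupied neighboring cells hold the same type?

Occupied neighbors of (0,1): (0,0)=2, (0,2)=2, (1,0)=2, (1,1)=2.
Same type (2): 4 of 4.

4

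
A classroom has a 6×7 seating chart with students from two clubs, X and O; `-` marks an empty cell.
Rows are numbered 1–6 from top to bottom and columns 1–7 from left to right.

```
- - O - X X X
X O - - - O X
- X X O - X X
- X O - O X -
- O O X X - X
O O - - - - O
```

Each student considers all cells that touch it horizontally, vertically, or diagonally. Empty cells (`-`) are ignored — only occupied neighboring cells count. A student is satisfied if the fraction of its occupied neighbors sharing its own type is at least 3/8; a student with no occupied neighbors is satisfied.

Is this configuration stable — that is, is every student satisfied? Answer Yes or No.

No

(1,3)O 1/1 ok
(1,5)X 1/2 ok
(1,6)X 3/4 ok
(1,7)X 2/3 ok
(2,1)X 1/2 ok
(2,2)O 1/4 unhappy
(2,6)O 0/6 unhappy
(2,7)X 4/5 ok
(3,2)X 3/5 ok
(3,3)X 2/5 ok
(3,4)O 2/3 ok
(3,6)X 3/5 ok
(3,7)X 3/4 ok
(4,2)X 2/5 ok
(4,3)O 3/7 ok
(4,5)O 1/5 unhappy
(4,6)X 4/5 ok
(5,2)O 4/5 ok
(5,3)O 3/5 ok
(5,4)X 1/4 unhappy
(5,5)X 2/3 ok
(5,7)X 1/2 ok
(6,1)O 2/2 ok
(6,2)O 3/3 ok
(6,7)O 0/1 unhappy
For instance (2,2) has only 1/4 same-type neighbors, below 3/8.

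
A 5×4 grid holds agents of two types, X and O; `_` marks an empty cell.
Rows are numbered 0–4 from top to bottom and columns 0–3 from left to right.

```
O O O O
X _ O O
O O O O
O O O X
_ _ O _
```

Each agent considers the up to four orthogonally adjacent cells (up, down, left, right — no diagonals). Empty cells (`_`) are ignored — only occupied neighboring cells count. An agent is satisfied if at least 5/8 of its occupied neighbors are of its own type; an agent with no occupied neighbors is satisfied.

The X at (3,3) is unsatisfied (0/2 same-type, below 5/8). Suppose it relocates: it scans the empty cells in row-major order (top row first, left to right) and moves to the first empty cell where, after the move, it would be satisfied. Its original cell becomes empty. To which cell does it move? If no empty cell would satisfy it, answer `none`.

Vacating (3,3). Empty cells in order:
  (1,1): 1/4 same-type → still unsatisfied.
  (4,0): 0/1 same-type → still unsatisfied.
  (4,1): 0/2 same-type → still unsatisfied.
  (4,3): 0/1 same-type → still unsatisfied.

none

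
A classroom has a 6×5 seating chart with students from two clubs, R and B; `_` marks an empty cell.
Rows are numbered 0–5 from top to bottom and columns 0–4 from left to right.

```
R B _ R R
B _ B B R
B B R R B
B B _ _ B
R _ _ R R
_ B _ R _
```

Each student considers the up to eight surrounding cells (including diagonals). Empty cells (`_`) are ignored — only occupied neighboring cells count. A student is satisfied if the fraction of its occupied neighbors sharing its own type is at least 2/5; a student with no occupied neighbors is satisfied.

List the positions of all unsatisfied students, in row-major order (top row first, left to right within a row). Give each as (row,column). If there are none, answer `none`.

(0,0)R 0/2 unhappy
(0,1)B 2/3 ok
(0,3)R 2/4 ok
(0,4)R 2/3 ok
(1,0)B 3/4 ok
(1,2)B 3/6 ok
(1,3)B 2/7 unhappy
(1,4)R 3/5 ok
(2,0)B 4/4 ok
(2,1)B 5/6 ok
(2,2)R 1/5 unhappy
(2,3)R 2/6 unhappy
(2,4)B 2/4 ok
(3,0)B 3/4 ok
(3,1)B 3/5 ok
(3,4)B 1/4 unhappy
(4,0)R 0/3 unhappy
(4,3)R 2/3 ok
(4,4)R 2/3 ok
(5,1)B 0/1 unhappy
(5,3)R 2/2 ok

(0,0), (1,3), (2,2), (2,3), (3,4), (4,0), (5,1)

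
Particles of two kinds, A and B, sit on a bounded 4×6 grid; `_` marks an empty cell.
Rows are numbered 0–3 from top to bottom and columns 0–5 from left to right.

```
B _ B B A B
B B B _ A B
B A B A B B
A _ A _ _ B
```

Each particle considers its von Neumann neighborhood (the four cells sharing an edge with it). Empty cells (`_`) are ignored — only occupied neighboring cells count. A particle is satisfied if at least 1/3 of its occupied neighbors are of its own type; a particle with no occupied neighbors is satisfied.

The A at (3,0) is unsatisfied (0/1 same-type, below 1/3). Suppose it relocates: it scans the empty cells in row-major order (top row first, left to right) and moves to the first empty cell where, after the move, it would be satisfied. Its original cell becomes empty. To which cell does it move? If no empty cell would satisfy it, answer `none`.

(1,3)

Vacating (3,0). Empty cells in order:
  (0,1): 0/3 same-type → still unsatisfied.
  (1,3): 2/4 same-type → satisfied — stop here.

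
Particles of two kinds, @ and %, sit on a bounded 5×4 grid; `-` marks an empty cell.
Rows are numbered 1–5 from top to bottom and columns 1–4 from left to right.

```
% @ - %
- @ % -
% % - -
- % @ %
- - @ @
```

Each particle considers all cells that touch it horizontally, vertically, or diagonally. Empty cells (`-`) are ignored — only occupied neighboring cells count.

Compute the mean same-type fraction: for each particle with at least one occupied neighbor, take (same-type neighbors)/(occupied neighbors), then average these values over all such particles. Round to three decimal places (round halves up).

0.447

(1,1)% 0/2
(1,2)@ 1/3
(1,4)% 1/1
(2,2)@ 1/5
(2,3)% 2/4
(3,1)% 2/3
(3,2)% 3/5
(4,2)% 2/4
(4,3)@ 2/5
(4,4)% 0/3
(5,3)@ 2/4
(5,4)@ 2/3
Sum over 12 particles: 0/2 + 1/3 + 1/1 + 1/5 + 2/4 + 2/3 + 3/5 + 2/4 + 2/5 + 0/3 + 2/4 + 2/3 = 161/30; mean = 161/30 ÷ 12 = 161/360 = 0.447222… → 0.447.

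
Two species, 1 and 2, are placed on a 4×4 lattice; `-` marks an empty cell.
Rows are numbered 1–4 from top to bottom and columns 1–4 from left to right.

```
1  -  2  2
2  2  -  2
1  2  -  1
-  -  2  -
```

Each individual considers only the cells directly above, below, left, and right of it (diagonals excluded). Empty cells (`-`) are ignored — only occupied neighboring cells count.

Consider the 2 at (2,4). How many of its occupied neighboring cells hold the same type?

1

Occupied neighbors of (2,4): (1,4)=2, (3,4)=1.
Same type (2): 1 of 2.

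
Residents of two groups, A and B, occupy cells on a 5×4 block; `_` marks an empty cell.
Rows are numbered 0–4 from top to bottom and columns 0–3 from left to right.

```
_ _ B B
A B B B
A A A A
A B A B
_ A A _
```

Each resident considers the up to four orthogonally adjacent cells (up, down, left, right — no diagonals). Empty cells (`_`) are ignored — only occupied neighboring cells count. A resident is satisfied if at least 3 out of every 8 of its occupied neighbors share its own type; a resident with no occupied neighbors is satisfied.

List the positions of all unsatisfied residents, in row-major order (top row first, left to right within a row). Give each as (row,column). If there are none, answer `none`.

Row 0: (0,2)B 2/2 ok · (0,3)B 2/2 ok
Row 1: (1,0)A 1/2 ok · (1,1)B 1/3 unhappy · (1,2)B 3/4 ok · (1,3)B 2/3 ok
Row 2: (2,0)A 3/3 ok · (2,1)A 2/4 ok · (2,2)A 3/4 ok · (2,3)A 1/3 unhappy
Row 3: (3,0)A 1/2 ok · (3,1)B 0/4 unhappy · (3,2)A 2/4 ok · (3,3)B 0/2 unhappy
Row 4: (4,1)A 1/2 ok · (4,2)A 2/2 ok

(1,1), (2,3), (3,1), (3,3)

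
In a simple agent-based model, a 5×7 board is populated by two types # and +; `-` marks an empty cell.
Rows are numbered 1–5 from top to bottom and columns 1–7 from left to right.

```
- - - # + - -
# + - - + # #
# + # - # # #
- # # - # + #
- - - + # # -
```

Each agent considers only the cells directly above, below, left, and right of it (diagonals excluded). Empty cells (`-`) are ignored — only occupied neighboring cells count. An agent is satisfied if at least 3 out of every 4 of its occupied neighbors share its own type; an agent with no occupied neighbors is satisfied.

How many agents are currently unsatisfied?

17

Row 1: (1,4)# 0/1 not · (1,5)+ 1/2 not
Row 2: (2,1)# 1/2 not · (2,2)+ 1/2 not · (2,5)+ 1/3 not · (2,6)# 2/3 not · (2,7)# 2/2 satisfied
Row 3: (3,1)# 1/2 not · (3,2)+ 1/4 not · (3,3)# 1/2 not · (3,5)# 2/3 not · (3,6)# 3/4 satisfied · (3,7)# 3/3 satisfied
Row 4: (4,2)# 1/2 not · (4,3)# 2/2 satisfied · (4,5)# 2/3 not · (4,6)+ 0/4 not · (4,7)# 1/2 not
Row 5: (5,4)+ 0/1 not · (5,5)# 2/3 not · (5,6)# 1/2 not
Unsatisfied: (1,4), (1,5), (2,1), (2,2), (2,5), (2,6), (3,1), (3,2), (3,3), (3,5), (4,2), (4,5), (4,6), (4,7), (5,4), (5,5), (5,6) — 17 in total.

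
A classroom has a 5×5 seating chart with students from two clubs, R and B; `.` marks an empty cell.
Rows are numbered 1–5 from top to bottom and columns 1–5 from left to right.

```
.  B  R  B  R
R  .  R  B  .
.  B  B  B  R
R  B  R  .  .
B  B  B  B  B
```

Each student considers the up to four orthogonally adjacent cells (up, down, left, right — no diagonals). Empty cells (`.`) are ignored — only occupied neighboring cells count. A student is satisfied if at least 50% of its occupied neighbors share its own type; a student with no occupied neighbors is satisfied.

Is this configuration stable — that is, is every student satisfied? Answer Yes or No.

No

(1,2)B 0/1 unhappy
(1,3)R 1/3 unhappy
(1,4)B 1/3 unhappy
(1,5)R 0/1 unhappy
(2,1)R 0/0 ok
(2,3)R 1/3 unhappy
(2,4)B 2/3 ok
(3,2)B 2/2 ok
(3,3)B 2/4 ok
(3,4)B 2/3 ok
(3,5)R 0/1 unhappy
(4,1)R 0/2 unhappy
(4,2)B 2/4 ok
(4,3)R 0/3 unhappy
(5,1)B 1/2 ok
(5,2)B 3/3 ok
(5,3)B 2/3 ok
(5,4)B 2/2 ok
(5,5)B 1/1 ok
For instance (1,2) has only 0/1 same-type neighbors, below 1/2.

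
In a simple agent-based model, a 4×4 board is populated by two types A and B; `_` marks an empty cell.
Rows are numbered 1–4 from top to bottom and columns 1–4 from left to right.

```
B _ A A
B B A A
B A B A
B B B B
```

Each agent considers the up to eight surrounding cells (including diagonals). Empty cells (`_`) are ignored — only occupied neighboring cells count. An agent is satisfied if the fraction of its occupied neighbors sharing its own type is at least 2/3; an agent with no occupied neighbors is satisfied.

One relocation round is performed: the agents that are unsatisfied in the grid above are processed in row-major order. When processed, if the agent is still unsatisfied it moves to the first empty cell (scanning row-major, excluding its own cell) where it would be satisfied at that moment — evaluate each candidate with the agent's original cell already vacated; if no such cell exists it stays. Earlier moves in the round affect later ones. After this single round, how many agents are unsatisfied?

5

Initially unsatisfied (in order): (2,2), (3,2), (3,3), (3,4), (4,3).
  (2,2): no empty cell satisfies it; stays.
  (3,2): no empty cell satisfies it; stays.
  (3,3): no empty cell satisfies it; stays.
  (3,4): no empty cell satisfies it; stays.
  (4,3): no empty cell satisfies it; stays.
Resulting grid:
B _ A A
B B A A
B A B A
B B B B
Unsatisfied now: (2,2), (3,2), (3,3), (3,4), (4,3).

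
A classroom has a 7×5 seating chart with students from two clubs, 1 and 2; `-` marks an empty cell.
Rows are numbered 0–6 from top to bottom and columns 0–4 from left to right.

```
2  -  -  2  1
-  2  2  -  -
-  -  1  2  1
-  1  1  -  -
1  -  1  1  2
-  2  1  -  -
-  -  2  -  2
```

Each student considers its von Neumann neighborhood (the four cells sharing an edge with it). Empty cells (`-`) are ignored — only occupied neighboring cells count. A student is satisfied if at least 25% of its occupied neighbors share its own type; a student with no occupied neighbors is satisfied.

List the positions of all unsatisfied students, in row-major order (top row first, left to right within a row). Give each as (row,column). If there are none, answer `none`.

(0,0)2 0/0 satisfied
(0,3)2 0/1 not
(0,4)1 0/1 not
(1,1)2 1/1 satisfied
(1,2)2 1/2 satisfied
(2,2)1 1/3 satisfied
(2,3)2 0/2 not
(2,4)1 0/1 not
(3,1)1 1/1 satisfied
(3,2)1 3/3 satisfied
(4,0)1 0/0 satisfied
(4,2)1 3/3 satisfied
(4,3)1 1/2 satisfied
(4,4)2 0/1 not
(5,1)2 0/1 not
(5,2)1 1/3 satisfied
(6,2)2 0/1 not
(6,4)2 0/0 satisfied

(0,3), (0,4), (2,3), (2,4), (4,4), (5,1), (6,2)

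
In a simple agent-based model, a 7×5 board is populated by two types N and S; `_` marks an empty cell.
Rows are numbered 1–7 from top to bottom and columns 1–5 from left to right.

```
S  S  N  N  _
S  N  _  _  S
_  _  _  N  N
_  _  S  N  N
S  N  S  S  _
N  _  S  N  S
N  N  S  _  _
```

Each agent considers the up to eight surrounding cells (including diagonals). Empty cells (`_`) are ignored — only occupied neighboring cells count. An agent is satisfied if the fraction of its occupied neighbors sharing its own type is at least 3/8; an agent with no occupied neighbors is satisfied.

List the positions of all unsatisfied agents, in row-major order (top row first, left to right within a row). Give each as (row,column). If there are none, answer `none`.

(1,1)S 2/3 ok
(1,2)S 2/4 ok
(1,3)N 2/3 ok
(1,4)N 1/2 ok
(2,1)S 2/3 ok
(2,2)N 1/4 unhappy
(2,5)S 0/3 unhappy
(3,4)N 3/5 ok
(3,5)N 3/4 ok
(4,3)S 2/5 ok
(4,4)N 3/6 ok
(4,5)N 3/4 ok
(5,1)S 0/2 unhappy
(5,2)N 1/5 unhappy
(5,3)S 3/6 ok
(5,4)S 4/7 ok
(6,1)N 3/4 ok
(6,3)S 3/6 ok
(6,4)N 0/5 unhappy
(6,5)S 1/2 ok
(7,1)N 2/2 ok
(7,2)N 2/4 ok
(7,3)S 1/3 unhappy

(2,2), (2,5), (5,1), (5,2), (6,4), (7,3)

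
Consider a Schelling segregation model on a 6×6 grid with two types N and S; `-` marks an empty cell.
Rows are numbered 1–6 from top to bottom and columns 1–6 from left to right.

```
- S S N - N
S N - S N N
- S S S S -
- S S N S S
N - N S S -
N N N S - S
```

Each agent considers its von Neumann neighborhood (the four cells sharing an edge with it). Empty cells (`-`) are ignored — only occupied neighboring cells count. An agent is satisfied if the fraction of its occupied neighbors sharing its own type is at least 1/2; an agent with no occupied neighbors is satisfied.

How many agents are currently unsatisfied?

(1,2)S 1/2 satisfied
(1,3)S 1/2 satisfied
(1,4)N 0/2 not
(1,6)N 1/1 satisfied
(2,1)S 0/1 not
(2,2)N 0/3 not
(2,4)S 1/3 not
(2,5)N 1/3 not
(2,6)N 2/2 satisfied
(3,2)S 2/3 satisfied
(3,3)S 3/3 satisfied
(3,4)S 3/4 satisfied
(3,5)S 2/3 satisfied
(4,2)S 2/2 satisfied
(4,3)S 2/4 satisfied
(4,4)N 0/4 not
(4,5)S 3/4 satisfied
(4,6)S 1/1 satisfied
(5,1)N 1/1 satisfied
(5,3)N 1/3 not
(5,4)S 2/4 satisfied
(5,5)S 2/2 satisfied
(6,1)N 2/2 satisfied
(6,2)N 2/2 satisfied
(6,3)N 2/3 satisfied
(6,4)S 1/2 satisfied
(6,6)S 0/0 satisfied
Unsatisfied: (1,4), (2,1), (2,2), (2,4), (2,5), (4,4), (5,3) — 7 in total.

7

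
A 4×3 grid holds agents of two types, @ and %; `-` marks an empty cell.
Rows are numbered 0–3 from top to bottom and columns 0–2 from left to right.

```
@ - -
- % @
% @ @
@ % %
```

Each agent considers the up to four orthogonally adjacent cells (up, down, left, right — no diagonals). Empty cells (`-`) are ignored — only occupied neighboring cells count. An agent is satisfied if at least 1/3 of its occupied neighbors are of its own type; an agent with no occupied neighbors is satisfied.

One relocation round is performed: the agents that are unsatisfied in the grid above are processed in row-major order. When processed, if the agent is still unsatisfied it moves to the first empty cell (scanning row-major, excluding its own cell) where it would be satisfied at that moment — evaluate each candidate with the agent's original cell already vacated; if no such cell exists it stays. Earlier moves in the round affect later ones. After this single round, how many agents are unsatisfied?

0

Initially unsatisfied (in order): (1,1), (2,0), (2,1), (3,0).
  (1,1) → (1,0).
  (2,0): now satisfied by earlier moves; stays.
  (2,1): now satisfied by earlier moves; stays.
  (3,0) → (0,1).
Resulting grid:
@ @ -
% - @
% @ @
- % %
All satisfied now.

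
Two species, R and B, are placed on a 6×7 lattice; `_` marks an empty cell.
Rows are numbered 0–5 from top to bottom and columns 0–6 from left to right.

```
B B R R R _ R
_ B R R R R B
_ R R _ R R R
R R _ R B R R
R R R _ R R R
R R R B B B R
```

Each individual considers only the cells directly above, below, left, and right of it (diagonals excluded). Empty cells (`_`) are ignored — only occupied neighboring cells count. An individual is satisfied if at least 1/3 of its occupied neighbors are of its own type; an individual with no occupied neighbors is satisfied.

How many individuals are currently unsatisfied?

4

Row 0: (0,0)B 1/1 satisfied · (0,1)B 2/3 satisfied · (0,2)R 2/3 satisfied · (0,3)R 3/3 satisfied · (0,4)R 2/2 satisfied · (0,6)R 0/1 not
Row 1: (1,1)B 1/3 satisfied · (1,2)R 3/4 satisfied · (1,3)R 3/3 satisfied · (1,4)R 4/4 satisfied · (1,5)R 2/3 satisfied · (1,6)B 0/3 not
Row 2: (2,1)R 2/3 satisfied · (2,2)R 2/2 satisfied · (2,4)R 2/3 satisfied · (2,5)R 4/4 satisfied · (2,6)R 2/3 satisfied
Row 3: (3,0)R 2/2 satisfied · (3,1)R 3/3 satisfied · (3,3)R 0/1 not · (3,4)B 0/4 not · (3,5)R 3/4 satisfied · (3,6)R 3/3 satisfied
Row 4: (4,0)R 3/3 satisfied · (4,1)R 4/4 satisfied · (4,2)R 2/2 satisfied · (4,4)R 1/3 satisfied · (4,5)R 3/4 satisfied · (4,6)R 3/3 satisfied
Row 5: (5,0)R 2/2 satisfied · (5,1)R 3/3 satisfied · (5,2)R 2/3 satisfied · (5,3)B 1/2 satisfied · (5,4)B 2/3 satisfied · (5,5)B 1/3 satisfied · (5,6)R 1/2 satisfied
Unsatisfied: (0,6), (1,6), (3,3), (3,4) — 4 in total.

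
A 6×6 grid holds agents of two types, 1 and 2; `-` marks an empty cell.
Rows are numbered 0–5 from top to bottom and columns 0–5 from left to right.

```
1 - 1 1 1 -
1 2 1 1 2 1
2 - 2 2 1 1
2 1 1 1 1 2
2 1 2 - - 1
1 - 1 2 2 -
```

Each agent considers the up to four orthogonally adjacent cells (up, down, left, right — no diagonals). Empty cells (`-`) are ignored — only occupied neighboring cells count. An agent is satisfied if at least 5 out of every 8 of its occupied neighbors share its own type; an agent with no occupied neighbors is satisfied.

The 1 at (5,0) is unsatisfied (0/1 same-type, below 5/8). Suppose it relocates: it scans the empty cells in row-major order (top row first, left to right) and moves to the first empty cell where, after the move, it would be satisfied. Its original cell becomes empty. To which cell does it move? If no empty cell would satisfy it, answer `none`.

Vacating (5,0). Empty cells in order:
  (0,1): 2/3 same-type → satisfied — stop here.

(0,1)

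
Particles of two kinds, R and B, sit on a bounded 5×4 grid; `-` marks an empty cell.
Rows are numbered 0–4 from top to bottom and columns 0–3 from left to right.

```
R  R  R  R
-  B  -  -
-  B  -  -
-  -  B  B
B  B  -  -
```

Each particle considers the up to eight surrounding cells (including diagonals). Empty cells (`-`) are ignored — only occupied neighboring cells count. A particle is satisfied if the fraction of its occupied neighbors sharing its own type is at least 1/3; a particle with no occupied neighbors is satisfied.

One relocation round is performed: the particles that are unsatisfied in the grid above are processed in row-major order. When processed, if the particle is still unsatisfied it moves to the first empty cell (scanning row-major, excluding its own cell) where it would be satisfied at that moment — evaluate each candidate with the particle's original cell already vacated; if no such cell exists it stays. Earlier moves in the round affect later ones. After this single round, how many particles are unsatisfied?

Initially unsatisfied (in order): (1,1).
  (1,1) → (1,0).
Resulting grid:
R R R R
B - - -
- B - -
- - B B
B B - -
All satisfied now.

0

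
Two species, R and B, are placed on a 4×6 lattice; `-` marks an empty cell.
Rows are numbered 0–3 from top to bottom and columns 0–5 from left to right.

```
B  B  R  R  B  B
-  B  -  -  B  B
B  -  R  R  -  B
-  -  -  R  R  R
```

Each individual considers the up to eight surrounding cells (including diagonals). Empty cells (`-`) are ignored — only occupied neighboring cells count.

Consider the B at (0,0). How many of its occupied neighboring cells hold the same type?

2

Occupied neighbors of (0,0): (0,1)=B, (1,1)=B.
Same type (B): 2 of 2.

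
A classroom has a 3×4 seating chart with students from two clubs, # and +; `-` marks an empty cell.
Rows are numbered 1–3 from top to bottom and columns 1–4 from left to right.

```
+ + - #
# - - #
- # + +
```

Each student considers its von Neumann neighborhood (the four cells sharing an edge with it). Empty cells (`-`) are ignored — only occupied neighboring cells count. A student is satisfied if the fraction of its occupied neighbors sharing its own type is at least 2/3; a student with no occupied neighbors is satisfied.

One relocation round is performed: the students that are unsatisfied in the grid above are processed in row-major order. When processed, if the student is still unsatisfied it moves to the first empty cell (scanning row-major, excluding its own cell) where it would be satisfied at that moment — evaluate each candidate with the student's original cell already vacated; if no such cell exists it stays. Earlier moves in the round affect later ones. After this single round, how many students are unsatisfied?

Initially unsatisfied (in order): (1,1), (2,1), (2,4), (3,2), (3,3), (3,4).
  (1,1): no empty cell satisfies it; stays.
  (2,1) → (3,1).
  (2,4): no empty cell satisfies it; stays.
  (3,2): no empty cell satisfies it; stays.
  (3,3): no empty cell satisfies it; stays.
  (3,4): no empty cell satisfies it; stays.
Resulting grid:
+ + - #
- - - #
# # + +
Unsatisfied now: (2,4), (3,2), (3,3), (3,4).

4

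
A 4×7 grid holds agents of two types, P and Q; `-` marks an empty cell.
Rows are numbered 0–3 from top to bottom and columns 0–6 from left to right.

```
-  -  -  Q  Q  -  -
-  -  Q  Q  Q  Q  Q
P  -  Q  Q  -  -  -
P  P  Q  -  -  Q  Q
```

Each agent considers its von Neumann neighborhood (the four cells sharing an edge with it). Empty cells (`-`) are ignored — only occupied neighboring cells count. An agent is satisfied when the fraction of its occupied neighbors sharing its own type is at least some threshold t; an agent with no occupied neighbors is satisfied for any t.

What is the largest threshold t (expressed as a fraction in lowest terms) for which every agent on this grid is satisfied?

1/2

(0,3)Q 2/2
(0,4)Q 2/2
(1,2)Q 2/2
(1,3)Q 4/4
(1,4)Q 3/3
(1,5)Q 2/2
(1,6)Q 1/1
(2,0)P 1/1
(2,2)Q 3/3
(2,3)Q 2/2
(3,0)P 2/2
(3,1)P 1/2
(3,2)Q 1/2
(3,5)Q 1/1
(3,6)Q 1/1
The smallest same-type fraction is 1/2 at (3,1), which reduces to 1/2. Any threshold above that leaves this agent unsatisfied.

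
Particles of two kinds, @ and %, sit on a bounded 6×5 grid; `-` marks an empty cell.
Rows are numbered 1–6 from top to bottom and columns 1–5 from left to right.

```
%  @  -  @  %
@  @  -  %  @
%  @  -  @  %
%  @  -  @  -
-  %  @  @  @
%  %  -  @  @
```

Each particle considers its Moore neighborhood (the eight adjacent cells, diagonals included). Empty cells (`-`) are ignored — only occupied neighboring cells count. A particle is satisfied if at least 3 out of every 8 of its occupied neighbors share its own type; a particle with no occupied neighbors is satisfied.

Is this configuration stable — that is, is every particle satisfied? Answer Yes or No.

No

Row 1: (1,1)% 0/3 unhappy · (1,2)@ 2/3 ok · (1,4)@ 1/3 unhappy · (1,5)% 1/3 unhappy
Row 2: (2,1)@ 3/5 ok · (2,2)@ 3/5 ok · (2,4)% 2/5 ok · (2,5)@ 2/5 ok
Row 3: (3,1)% 1/5 unhappy · (3,2)@ 3/5 ok · (3,4)@ 2/4 ok · (3,5)% 1/4 unhappy
Row 4: (4,1)% 2/4 ok · (4,2)@ 2/5 ok · (4,4)@ 4/5 ok
Row 5: (5,2)% 3/5 ok · (5,3)@ 4/6 ok · (5,4)@ 5/5 ok · (5,5)@ 4/4 ok
Row 6: (6,1)% 2/2 ok · (6,2)% 2/3 ok · (6,4)@ 4/4 ok · (6,5)@ 3/3 ok
For instance (1,1) has only 0/3 same-type neighbors, below 3/8.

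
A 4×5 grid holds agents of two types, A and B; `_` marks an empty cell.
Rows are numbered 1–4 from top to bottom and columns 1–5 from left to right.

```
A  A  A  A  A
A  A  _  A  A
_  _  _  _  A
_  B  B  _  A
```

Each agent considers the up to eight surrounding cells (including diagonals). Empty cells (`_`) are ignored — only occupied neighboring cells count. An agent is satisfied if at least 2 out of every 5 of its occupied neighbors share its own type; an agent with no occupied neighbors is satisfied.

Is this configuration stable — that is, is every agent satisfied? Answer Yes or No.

Yes

Row 1: (1,1)A 3/3 ✓ · (1,2)A 4/4 ✓ · (1,3)A 4/4 ✓ · (1,4)A 4/4 ✓ · (1,5)A 3/3 ✓
Row 2: (2,1)A 3/3 ✓ · (2,2)A 4/4 ✓ · (2,4)A 5/5 ✓ · (2,5)A 4/4 ✓
Row 3: (3,5)A 3/3 ✓
Row 4: (4,2)B 1/1 ✓ · (4,3)B 1/1 ✓ · (4,5)A 1/1 ✓
All meet the threshold, so the configuration is stable.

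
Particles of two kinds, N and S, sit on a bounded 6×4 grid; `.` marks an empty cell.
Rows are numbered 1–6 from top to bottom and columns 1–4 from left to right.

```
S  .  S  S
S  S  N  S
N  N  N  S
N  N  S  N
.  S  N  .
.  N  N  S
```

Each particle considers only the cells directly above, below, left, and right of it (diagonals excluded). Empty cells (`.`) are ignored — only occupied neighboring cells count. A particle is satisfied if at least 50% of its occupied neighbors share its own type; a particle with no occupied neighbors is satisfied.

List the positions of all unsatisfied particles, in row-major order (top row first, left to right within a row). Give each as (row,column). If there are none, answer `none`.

(2,2), (2,3), (3,4), (4,3), (4,4), (5,2), (5,3), (6,4)

(1,1)S 1/1 satisfied
(1,3)S 1/2 satisfied
(1,4)S 2/2 satisfied
(2,1)S 2/3 satisfied
(2,2)S 1/3 not
(2,3)N 1/4 not
(2,4)S 2/3 satisfied
(3,1)N 2/3 satisfied
(3,2)N 3/4 satisfied
(3,3)N 2/4 satisfied
(3,4)S 1/3 not
(4,1)N 2/2 satisfied
(4,2)N 2/4 satisfied
(4,3)S 0/4 not
(4,4)N 0/2 not
(5,2)S 0/3 not
(5,3)N 1/3 not
(6,2)N 1/2 satisfied
(6,3)N 2/3 satisfied
(6,4)S 0/1 not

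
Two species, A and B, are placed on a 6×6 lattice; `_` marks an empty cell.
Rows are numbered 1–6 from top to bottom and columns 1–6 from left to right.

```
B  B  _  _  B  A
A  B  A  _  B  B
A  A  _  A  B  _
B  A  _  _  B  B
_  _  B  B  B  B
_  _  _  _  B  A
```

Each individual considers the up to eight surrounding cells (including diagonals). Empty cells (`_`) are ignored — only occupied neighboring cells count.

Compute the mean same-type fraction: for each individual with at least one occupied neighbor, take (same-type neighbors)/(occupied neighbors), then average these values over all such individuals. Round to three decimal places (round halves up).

0.563

Row 1: (1,1)B 2/3 · (1,2)B 2/4 · (1,5)B 2/3 · (1,6)A 0/3
Row 2: (2,1)A 2/5 · (2,2)B 2/6 · (2,3)A 2/4 · (2,5)B 3/5 · (2,6)B 3/4
Row 3: (3,1)A 3/5 · (3,2)A 4/6 · (3,4)A 1/4 · (3,5)B 4/5
Row 4: (4,1)B 0/3 · (4,2)A 2/4 · (4,5)B 5/6 · (4,6)B 4/4
Row 5: (5,3)B 1/2 · (5,4)B 4/4 · (5,5)B 5/6 · (5,6)B 4/5
Row 6: (6,5)B 3/4 · (6,6)A 0/3
Sum over 23 individuals: 2/3 + 2/4 + 2/3 + 0/3 + 2/5 + 2/6 + 2/4 + 3/5 + 3/4 + 3/5 + 4/6 + 1/4 + 4/5 + 0/3 + 2/4 + 5/6 + 4/4 + 1/2 + 4/4 + 5/6 + 4/5 + 3/4 + 0/3 = 259/20; mean = 259/20 ÷ 23 = 259/460 = 0.563043… → 0.563.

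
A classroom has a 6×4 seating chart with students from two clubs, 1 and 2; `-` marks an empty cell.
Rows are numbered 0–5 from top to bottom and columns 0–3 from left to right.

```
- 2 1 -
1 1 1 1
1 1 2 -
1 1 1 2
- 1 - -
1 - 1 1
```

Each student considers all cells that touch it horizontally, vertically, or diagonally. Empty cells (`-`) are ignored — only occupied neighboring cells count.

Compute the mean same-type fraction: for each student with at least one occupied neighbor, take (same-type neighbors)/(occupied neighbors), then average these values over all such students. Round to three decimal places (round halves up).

(0,1)2 0/4
(0,2)1 3/4
(1,0)1 3/4
(1,1)1 5/7
(1,2)1 4/6
(1,3)1 2/3
(2,0)1 5/5
(2,1)1 7/8
(2,2)2 1/7
(3,0)1 4/4
(3,1)1 5/6
(3,2)1 3/5
(3,3)2 1/2
(4,1)1 5/5
(5,0)1 1/1
(5,2)1 2/2
(5,3)1 1/1
Sum over 17 students: 0/4 + 3/4 + 3/4 + 5/7 + 4/6 + 2/3 + 5/5 + 7/8 + 1/7 + 4/4 + 5/6 + 3/5 + 1/2 + 5/5 + 1/1 + 2/2 + 1/1 = 10499/840; mean = 10499/840 ÷ 17 = 10499/14280 = 0.735224… → 0.735.

0.735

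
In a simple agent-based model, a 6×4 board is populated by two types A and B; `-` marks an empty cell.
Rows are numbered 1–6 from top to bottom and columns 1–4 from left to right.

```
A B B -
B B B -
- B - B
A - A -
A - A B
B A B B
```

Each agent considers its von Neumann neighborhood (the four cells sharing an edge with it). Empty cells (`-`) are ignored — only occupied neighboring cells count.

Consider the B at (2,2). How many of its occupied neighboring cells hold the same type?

Occupied neighbors of (2,2): (1,2)=B, (3,2)=B, (2,1)=B, (2,3)=B.
Same type (B): 4 of 4.

4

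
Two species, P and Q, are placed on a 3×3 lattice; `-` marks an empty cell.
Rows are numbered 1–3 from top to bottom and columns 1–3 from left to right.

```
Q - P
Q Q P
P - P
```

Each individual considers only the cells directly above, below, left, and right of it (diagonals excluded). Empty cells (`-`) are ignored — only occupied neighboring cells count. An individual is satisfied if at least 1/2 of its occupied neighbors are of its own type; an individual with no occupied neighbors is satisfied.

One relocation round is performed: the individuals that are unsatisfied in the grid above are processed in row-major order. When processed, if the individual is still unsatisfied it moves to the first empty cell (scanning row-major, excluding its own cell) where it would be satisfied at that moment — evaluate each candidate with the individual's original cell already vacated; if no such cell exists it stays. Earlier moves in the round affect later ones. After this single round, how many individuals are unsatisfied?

1

Initially unsatisfied (in order): (3,1).
  (3,1) → (3,2).
Resulting grid:
Q - P
Q Q P
- P P
Unsatisfied now: (2,2).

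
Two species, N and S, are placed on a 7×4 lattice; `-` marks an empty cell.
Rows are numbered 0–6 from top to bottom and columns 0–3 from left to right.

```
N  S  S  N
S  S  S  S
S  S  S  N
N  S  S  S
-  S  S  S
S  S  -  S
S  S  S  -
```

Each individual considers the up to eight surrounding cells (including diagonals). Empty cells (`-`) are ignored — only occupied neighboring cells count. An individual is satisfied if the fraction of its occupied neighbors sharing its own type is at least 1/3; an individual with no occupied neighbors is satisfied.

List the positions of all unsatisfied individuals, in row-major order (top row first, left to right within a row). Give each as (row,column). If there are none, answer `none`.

Row 0: (0,0)N 0/3 unhappy · (0,1)S 4/5 ok · (0,2)S 4/5 ok · (0,3)N 0/3 unhappy
Row 1: (1,0)S 4/5 ok · (1,1)S 7/8 ok · (1,2)S 6/8 ok · (1,3)S 3/5 ok
Row 2: (2,0)S 4/5 ok · (2,1)S 7/8 ok · (2,2)S 7/8 ok · (2,3)N 0/5 unhappy
Row 3: (3,0)N 0/4 unhappy · (3,1)S 6/7 ok · (3,2)S 7/8 ok · (3,3)S 4/5 ok
Row 4: (4,1)S 5/6 ok · (4,2)S 7/7 ok · (4,3)S 4/4 ok
Row 5: (5,0)S 4/4 ok · (5,1)S 6/6 ok · (5,3)S 3/3 ok
Row 6: (6,0)S 3/3 ok · (6,1)S 4/4 ok · (6,2)S 3/3 ok

(0,0), (0,3), (2,3), (3,0)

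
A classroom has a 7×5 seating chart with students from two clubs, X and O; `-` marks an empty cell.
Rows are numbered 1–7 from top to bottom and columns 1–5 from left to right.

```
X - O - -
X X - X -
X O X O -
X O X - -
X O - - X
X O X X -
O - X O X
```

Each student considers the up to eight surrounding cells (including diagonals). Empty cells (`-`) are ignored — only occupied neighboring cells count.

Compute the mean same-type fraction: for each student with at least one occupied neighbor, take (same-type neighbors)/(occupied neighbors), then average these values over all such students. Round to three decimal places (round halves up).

0.428

(1,1)X 2/2
(1,3)O 0/2
(2,1)X 3/4
(2,2)X 4/6
(2,4)X 1/3
(3,1)X 3/5
(3,2)O 1/7
(3,3)X 3/6
(3,4)O 0/3
(4,1)X 2/5
(4,2)O 2/7
(4,3)X 1/5
(5,1)X 2/5
(5,2)O 2/7
(5,5)X 1/1
(6,1)X 1/4
(6,2)O 2/6
(6,3)X 2/5
(6,4)X 4/5
(7,1)O 1/2
(7,3)X 2/4
(7,4)O 0/4
(7,5)X 1/2
Sum over 23 students: 2/2 + 0/2 + 3/4 + 4/6 + 1/3 + 3/5 + 1/7 + 3/6 + 0/3 + 2/5 + 2/7 + 1/5 + 2/5 + 2/7 + 1/1 + 1/4 + 2/6 + 2/5 + 4/5 + 1/2 + 2/4 + 0/4 + 1/2 = 1034/105; mean = 1034/105 ÷ 23 = 1034/2415 = 0.428157… → 0.428.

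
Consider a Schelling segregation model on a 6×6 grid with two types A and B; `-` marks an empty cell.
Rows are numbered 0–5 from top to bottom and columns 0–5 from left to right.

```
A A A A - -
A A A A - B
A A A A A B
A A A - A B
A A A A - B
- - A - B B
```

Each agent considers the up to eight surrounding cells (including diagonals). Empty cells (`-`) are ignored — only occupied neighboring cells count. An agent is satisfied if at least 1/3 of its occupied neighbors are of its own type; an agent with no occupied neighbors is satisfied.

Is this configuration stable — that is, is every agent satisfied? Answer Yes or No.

Row 0: (0,0)A 3/3 satisfied · (0,1)A 5/5 satisfied · (0,2)A 5/5 satisfied · (0,3)A 3/3 satisfied
Row 1: (1,0)A 5/5 satisfied · (1,1)A 8/8 satisfied · (1,2)A 8/8 satisfied · (1,3)A 6/6 satisfied · (1,5)B 1/2 satisfied
Row 2: (2,0)A 5/5 satisfied · (2,1)A 8/8 satisfied · (2,2)A 7/7 satisfied · (2,3)A 6/6 satisfied · (2,4)A 3/6 satisfied · (2,5)B 2/4 satisfied
Row 3: (3,0)A 5/5 satisfied · (3,1)A 8/8 satisfied · (3,2)A 7/7 satisfied · (3,4)A 3/6 satisfied · (3,5)B 2/4 satisfied
Row 4: (4,0)A 3/3 satisfied · (4,1)A 6/6 satisfied · (4,2)A 5/5 satisfied · (4,3)A 4/5 satisfied · (4,5)B 3/4 satisfied
Row 5: (5,2)A 3/3 satisfied · (5,4)B 2/3 satisfied · (5,5)B 2/2 satisfied
All meet the threshold, so the configuration is stable.

Yes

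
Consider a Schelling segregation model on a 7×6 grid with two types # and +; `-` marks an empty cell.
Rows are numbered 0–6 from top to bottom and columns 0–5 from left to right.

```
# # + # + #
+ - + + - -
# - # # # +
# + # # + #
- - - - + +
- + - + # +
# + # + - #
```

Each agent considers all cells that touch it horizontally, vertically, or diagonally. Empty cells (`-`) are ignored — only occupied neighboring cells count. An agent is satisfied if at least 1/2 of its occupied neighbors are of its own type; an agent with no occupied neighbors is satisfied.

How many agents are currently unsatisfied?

Row 0: (0,0)# 1/2 ✓ · (0,1)# 1/4 ✗ · (0,2)+ 2/4 ✓ · (0,3)# 0/4 ✗ · (0,4)+ 1/3 ✗ · (0,5)# 0/1 ✗
Row 1: (1,0)+ 0/3 ✗ · (1,2)+ 2/6 ✗ · (1,3)+ 3/7 ✗
Row 2: (2,0)# 1/3 ✗ · (2,2)# 3/6 ✓ · (2,3)# 4/7 ✓ · (2,4)# 3/6 ✓ · (2,5)+ 1/3 ✗
Row 3: (3,0)# 1/2 ✓ · (3,1)+ 0/4 ✗ · (3,2)# 3/4 ✓ · (3,3)# 4/6 ✓ · (3,4)+ 3/7 ✗ · (3,5)# 1/5 ✗
Row 4: (4,4)+ 4/7 ✓ · (4,5)+ 3/5 ✓
Row 5: (5,1)+ 1/3 ✗ · (5,3)+ 2/4 ✓ · (5,4)# 1/6 ✗ · (5,5)+ 2/4 ✓
Row 6: (6,0)# 0/2 ✗ · (6,1)+ 1/3 ✗ · (6,2)# 0/4 ✗ · (6,3)+ 1/3 ✗ · (6,5)# 1/2 ✓
Unsatisfied: (0,1), (0,3), (0,4), (0,5), (1,0), (1,2), (1,3), (2,0), (2,5), (3,1), (3,4), (3,5), (5,1), (5,4), (6,0), (6,1), (6,2), (6,3) — 18 in total.

18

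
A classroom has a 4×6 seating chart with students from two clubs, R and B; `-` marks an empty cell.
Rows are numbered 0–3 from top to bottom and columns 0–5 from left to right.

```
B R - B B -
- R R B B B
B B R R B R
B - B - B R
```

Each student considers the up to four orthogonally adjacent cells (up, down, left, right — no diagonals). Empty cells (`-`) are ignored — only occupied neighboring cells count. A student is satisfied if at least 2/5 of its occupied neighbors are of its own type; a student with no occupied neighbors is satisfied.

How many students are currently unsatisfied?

(0,0)B 0/1 unhappy
(0,1)R 1/2 ok
(0,3)B 2/2 ok
(0,4)B 2/2 ok
(1,1)R 2/3 ok
(1,2)R 2/3 ok
(1,3)B 2/4 ok
(1,4)B 4/4 ok
(1,5)B 1/2 ok
(2,0)B 2/2 ok
(2,1)B 1/3 unhappy
(2,2)R 2/4 ok
(2,3)R 1/3 unhappy
(2,4)B 2/4 ok
(2,5)R 1/3 unhappy
(3,0)B 1/1 ok
(3,2)B 0/1 unhappy
(3,4)B 1/2 ok
(3,5)R 1/2 ok
Unsatisfied: (0,0), (2,1), (2,3), (2,5), (3,2) — 5 in total.

5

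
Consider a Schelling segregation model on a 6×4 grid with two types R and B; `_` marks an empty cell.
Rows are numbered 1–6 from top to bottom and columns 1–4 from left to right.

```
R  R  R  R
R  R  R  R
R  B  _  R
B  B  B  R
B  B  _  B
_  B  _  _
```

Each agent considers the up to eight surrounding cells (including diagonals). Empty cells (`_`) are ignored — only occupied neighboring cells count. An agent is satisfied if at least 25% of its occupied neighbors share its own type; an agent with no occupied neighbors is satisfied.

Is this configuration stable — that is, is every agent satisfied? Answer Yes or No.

Yes

(1,1)R 3/3 ✓
(1,2)R 5/5 ✓
(1,3)R 5/5 ✓
(1,4)R 3/3 ✓
(2,1)R 4/5 ✓
(2,2)R 6/7 ✓
(2,3)R 6/7 ✓
(2,4)R 4/4 ✓
(3,1)R 2/5 ✓
(3,2)B 3/7 ✓
(3,4)R 3/4 ✓
(4,1)B 4/5 ✓
(4,2)B 5/6 ✓
(4,3)B 4/6 ✓
(4,4)R 1/3 ✓
(5,1)B 4/4 ✓
(5,2)B 5/5 ✓
(5,4)B 1/2 ✓
(6,2)B 2/2 ✓
All meet the threshold, so the configuration is stable.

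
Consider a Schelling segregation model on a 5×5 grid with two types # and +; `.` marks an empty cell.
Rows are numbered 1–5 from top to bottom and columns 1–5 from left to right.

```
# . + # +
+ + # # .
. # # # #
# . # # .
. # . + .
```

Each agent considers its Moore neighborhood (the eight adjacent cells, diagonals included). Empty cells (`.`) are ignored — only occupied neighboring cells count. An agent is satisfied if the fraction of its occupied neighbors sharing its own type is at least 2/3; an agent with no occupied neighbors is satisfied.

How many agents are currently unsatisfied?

(1,1)# 0/2 not
(1,3)+ 1/4 not
(1,4)# 2/4 not
(1,5)+ 0/2 not
(2,1)+ 1/3 not
(2,2)+ 2/6 not
(2,3)# 5/7 satisfied
(2,4)# 5/7 satisfied
(3,2)# 4/6 satisfied
(3,3)# 6/7 satisfied
(3,4)# 6/6 satisfied
(3,5)# 3/3 satisfied
(4,1)# 2/2 satisfied
(4,3)# 5/6 satisfied
(4,4)# 4/5 satisfied
(5,2)# 2/2 satisfied
(5,4)+ 0/2 not
Unsatisfied: (1,1), (1,3), (1,4), (1,5), (2,1), (2,2), (5,4) — 7 in total.

7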